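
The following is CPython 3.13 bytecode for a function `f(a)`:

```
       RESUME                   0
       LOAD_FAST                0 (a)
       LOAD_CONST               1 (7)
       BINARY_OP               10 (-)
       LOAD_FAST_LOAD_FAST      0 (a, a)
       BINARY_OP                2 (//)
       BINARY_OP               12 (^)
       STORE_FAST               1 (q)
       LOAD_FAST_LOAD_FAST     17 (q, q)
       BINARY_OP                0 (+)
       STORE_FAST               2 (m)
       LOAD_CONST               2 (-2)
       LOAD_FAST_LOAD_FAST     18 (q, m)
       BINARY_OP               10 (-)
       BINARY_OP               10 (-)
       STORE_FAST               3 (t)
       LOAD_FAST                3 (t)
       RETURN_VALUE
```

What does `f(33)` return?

LOAD_FAST a → push 33. Stack: [33]
LOAD_CONST → push 7. Stack: [33, 7]
BINARY_OP - → 33 - 7 = 26. Stack: [26]
LOAD_FAST_LOAD_FAST a,a → push 33,33. Stack: [26, 33, 33]
BINARY_OP // → 33 // 33 = 1. Stack: [26, 1]
BINARY_OP ^ → 26 ^ 1 = 27. Stack: [27]
STORE_FAST q → q=27. Stack: []
LOAD_FAST_LOAD_FAST q,q → push 27,27. Stack: [27, 27]
BINARY_OP + → 27 + 27 = 54. Stack: [54]
STORE_FAST m → m=54. Stack: []
LOAD_CONST → push -2. Stack: [-2]
LOAD_FAST_LOAD_FAST q,m → push 27,54. Stack: [-2, 27, 54]
BINARY_OP - → 27 - 54 = -27. Stack: [-2, -27]
BINARY_OP - → -2 - -27 = 25. Stack: [25]
STORE_FAST t → t=25. Stack: []
LOAD_FAST t → push 25. Stack: [25]
RETURN_VALUE → return 25.

25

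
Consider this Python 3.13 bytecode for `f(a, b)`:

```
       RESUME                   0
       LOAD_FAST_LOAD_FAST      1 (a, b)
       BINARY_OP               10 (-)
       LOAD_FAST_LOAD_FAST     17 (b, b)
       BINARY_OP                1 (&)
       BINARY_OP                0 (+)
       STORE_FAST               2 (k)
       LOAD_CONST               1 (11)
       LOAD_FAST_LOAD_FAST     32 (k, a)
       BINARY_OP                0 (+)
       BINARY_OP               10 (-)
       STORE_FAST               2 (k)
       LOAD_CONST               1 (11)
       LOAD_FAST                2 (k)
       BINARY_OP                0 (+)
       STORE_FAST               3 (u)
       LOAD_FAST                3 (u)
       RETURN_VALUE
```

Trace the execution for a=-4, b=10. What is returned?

LOAD_FAST_LOAD_FAST a,b → push -4,10. Stack: [-4, 10]
BINARY_OP - → -4 - 10 = -14. Stack: [-14]
LOAD_FAST_LOAD_FAST b,b → push 10,10. Stack: [-14, 10, 10]
BINARY_OP & → 10 & 10 = 10. Stack: [-14, 10]
BINARY_OP + → -14 + 10 = -4. Stack: [-4]
STORE_FAST k → k=-4. Stack: []
LOAD_CONST → push 11. Stack: [11]
LOAD_FAST_LOAD_FAST k,a → push -4,-4. Stack: [11, -4, -4]
BINARY_OP + → -4 + -4 = -8. Stack: [11, -8]
BINARY_OP - → 11 - -8 = 19. Stack: [19]
STORE_FAST k → k=19. Stack: []
LOAD_CONST → push 11. Stack: [11]
LOAD_FAST k → push 19. Stack: [11, 19]
BINARY_OP + → 11 + 19 = 30. Stack: [30]
STORE_FAST u → u=30. Stack: []
LOAD_FAST u → push 30. Stack: [30]
RETURN_VALUE → return 30.

30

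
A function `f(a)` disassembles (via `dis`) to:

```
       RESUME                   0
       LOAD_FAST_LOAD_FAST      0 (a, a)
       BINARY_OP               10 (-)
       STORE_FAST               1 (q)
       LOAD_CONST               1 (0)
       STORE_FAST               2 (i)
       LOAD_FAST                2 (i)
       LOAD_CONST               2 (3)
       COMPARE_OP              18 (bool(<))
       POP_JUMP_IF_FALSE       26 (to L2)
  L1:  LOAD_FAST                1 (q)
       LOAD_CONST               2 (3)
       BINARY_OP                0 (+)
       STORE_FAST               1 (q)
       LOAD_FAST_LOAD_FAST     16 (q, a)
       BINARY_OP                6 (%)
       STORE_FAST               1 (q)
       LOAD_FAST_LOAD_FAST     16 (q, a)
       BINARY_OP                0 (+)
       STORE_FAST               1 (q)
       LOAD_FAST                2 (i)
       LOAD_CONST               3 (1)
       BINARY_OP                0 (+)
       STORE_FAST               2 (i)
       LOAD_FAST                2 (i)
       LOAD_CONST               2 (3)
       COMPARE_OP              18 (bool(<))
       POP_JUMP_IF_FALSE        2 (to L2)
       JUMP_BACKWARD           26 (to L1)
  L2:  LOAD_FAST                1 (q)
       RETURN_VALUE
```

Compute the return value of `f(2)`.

3

LOAD_FAST_LOAD_FAST a,a → push 2,2. Stack: [2, 2]
BINARY_OP - → 2 - 2 = 0. Stack: [0]
STORE_FAST q → q=0. Stack: []
LOAD_CONST → push 0. Stack: [0]
STORE_FAST i → i=0. Stack: []
LOAD_FAST i → push 0. Stack: [0]
LOAD_CONST → push 3. Stack: [0, 3]
COMPARE_OP bool(<) → 0 vs 3 = True. Stack: [True]
POP_JUMP_IF_FALSE → pop True; no jump. Stack: []
LOAD_FAST q → push 0. Stack: [0]
LOAD_CONST → push 3. Stack: [0, 3]
BINARY_OP + → 0 + 3 = 3. Stack: [3]
STORE_FAST q → q=3. Stack: []
LOAD_FAST_LOAD_FAST q,a → push 3,2. Stack: [3, 2]
BINARY_OP % → 3 % 2 = 1. Stack: [1]
STORE_FAST q → q=1. Stack: []
LOAD_FAST_LOAD_FAST q,a → push 1,2. Stack: [1, 2]
BINARY_OP + → 1 + 2 = 3. Stack: [3]
STORE_FAST q → q=3. Stack: []
LOAD_FAST i → push 0. Stack: [0]
LOAD_CONST → push 1. Stack: [0, 1]
BINARY_OP + → 0 + 1 = 1. Stack: [1]
STORE_FAST i → i=1. Stack: []
LOAD_FAST i → push 1. Stack: [1]
LOAD_CONST → push 3. Stack: [1, 3]
COMPARE_OP bool(<) → 1 vs 3 = True. Stack: [True]
POP_JUMP_IF_FALSE → pop True; no jump. Stack: []
LOAD_FAST q → push 3. Stack: [3]
LOAD_CONST → push 3. Stack: [3, 3]
BINARY_OP + → 3 + 3 = 6. Stack: [6]
STORE_FAST q → q=6. Stack: []
LOAD_FAST_LOAD_FAST q,a → push 6,2. Stack: [6, 2]
BINARY_OP % → 6 % 2 = 0. Stack: [0]
STORE_FAST q → q=0. Stack: []
LOAD_FAST_LOAD_FAST q,a → push 0,2. Stack: [0, 2]
BINARY_OP + → 0 + 2 = 2. Stack: [2]
STORE_FAST q → q=2. Stack: []
LOAD_FAST i → push 1. Stack: [1]
LOAD_CONST → push 1. Stack: [1, 1]
BINARY_OP + → 1 + 1 = 2. Stack: [2]
STORE_FAST i → i=2. Stack: []
LOAD_FAST i → push 2. Stack: [2]
LOAD_CONST → push 3. Stack: [2, 3]
COMPARE_OP bool(<) → 2 vs 3 = True. Stack: [True]
POP_JUMP_IF_FALSE → pop True; no jump. Stack: []
LOAD_FAST q → push 2. Stack: [2]
LOAD_CONST → push 3. Stack: [2, 3]
BINARY_OP + → 2 + 3 = 5. Stack: [5]
STORE_FAST q → q=5. Stack: []
LOAD_FAST_LOAD_FAST q,a → push 5,2. Stack: [5, 2]
BINARY_OP % → 5 % 2 = 1. Stack: [1]
STORE_FAST q → q=1. Stack: []
LOAD_FAST_LOAD_FAST q,a → push 1,2. Stack: [1, 2]
BINARY_OP + → 1 + 2 = 3. Stack: [3]
STORE_FAST q → q=3. Stack: []
LOAD_FAST i → push 2. Stack: [2]
LOAD_CONST → push 1. Stack: [2, 1]
BINARY_OP + → 2 + 1 = 3. Stack: [3]
STORE_FAST i → i=3. Stack: []
LOAD_FAST i → push 3. Stack: [3]
LOAD_CONST → push 3. Stack: [3, 3]
COMPARE_OP bool(<) → 3 vs 3 = False. Stack: [False]
POP_JUMP_IF_FALSE → pop False; jump. Stack: []
LOAD_FAST q → push 3. Stack: [3]
RETURN_VALUE → return 3.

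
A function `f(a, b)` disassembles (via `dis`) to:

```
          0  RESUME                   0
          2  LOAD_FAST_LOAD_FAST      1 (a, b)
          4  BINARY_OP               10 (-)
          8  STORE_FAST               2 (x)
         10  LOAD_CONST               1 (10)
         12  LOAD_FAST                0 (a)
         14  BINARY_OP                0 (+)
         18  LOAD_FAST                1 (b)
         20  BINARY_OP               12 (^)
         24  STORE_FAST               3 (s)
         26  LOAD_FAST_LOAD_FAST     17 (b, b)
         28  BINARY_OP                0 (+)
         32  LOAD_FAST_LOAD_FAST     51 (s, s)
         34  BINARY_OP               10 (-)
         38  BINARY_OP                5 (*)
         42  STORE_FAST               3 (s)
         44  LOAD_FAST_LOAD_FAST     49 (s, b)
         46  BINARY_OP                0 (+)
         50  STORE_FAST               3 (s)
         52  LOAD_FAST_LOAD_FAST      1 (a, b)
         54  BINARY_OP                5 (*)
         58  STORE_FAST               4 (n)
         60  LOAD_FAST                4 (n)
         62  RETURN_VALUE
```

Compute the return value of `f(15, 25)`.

375

LOAD_FAST_LOAD_FAST a,b → push 15,25. Stack: [15, 25]
BINARY_OP - → 15 - 25 = -10. Stack: [-10]
STORE_FAST x → x=-10. Stack: []
LOAD_CONST → push 10. Stack: [10]
LOAD_FAST a → push 15. Stack: [10, 15]
BINARY_OP + → 10 + 15 = 25. Stack: [25]
LOAD_FAST b → push 25. Stack: [25, 25]
BINARY_OP ^ → 25 ^ 25 = 0. Stack: [0]
STORE_FAST s → s=0. Stack: []
LOAD_FAST_LOAD_FAST b,b → push 25,25. Stack: [25, 25]
BINARY_OP + → 25 + 25 = 50. Stack: [50]
LOAD_FAST_LOAD_FAST s,s → push 0,0. Stack: [50, 0, 0]
BINARY_OP - → 0 - 0 = 0. Stack: [50, 0]
BINARY_OP * → 50 * 0 = 0. Stack: [0]
STORE_FAST s → s=0. Stack: []
LOAD_FAST_LOAD_FAST s,b → push 0,25. Stack: [0, 25]
BINARY_OP + → 0 + 25 = 25. Stack: [25]
STORE_FAST s → s=25. Stack: []
LOAD_FAST_LOAD_FAST a,b → push 15,25. Stack: [15, 25]
BINARY_OP * → 15 * 25 = 375. Stack: [375]
STORE_FAST n → n=375. Stack: []
LOAD_FAST n → push 375. Stack: [375]
RETURN_VALUE → return 375.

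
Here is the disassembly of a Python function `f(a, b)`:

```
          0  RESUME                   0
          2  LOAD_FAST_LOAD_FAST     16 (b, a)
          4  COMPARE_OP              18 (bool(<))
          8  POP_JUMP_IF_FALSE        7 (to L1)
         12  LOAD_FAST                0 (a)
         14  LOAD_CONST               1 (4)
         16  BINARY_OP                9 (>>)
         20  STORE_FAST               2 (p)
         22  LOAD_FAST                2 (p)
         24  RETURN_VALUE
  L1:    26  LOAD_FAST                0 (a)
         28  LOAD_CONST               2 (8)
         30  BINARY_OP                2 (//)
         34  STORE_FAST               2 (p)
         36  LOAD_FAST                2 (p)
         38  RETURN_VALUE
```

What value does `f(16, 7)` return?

LOAD_FAST_LOAD_FAST b,a → push 7,16. Stack: [7, 16]
COMPARE_OP bool(<) → 7 vs 16 = True. Stack: [True]
POP_JUMP_IF_FALSE → pop True; no jump. Stack: []
LOAD_FAST a → push 16. Stack: [16]
LOAD_CONST → push 4. Stack: [16, 4]
BINARY_OP >> → 16 >> 4 = 1. Stack: [1]
STORE_FAST p → p=1. Stack: []
LOAD_FAST p → push 1. Stack: [1]
RETURN_VALUE → return 1.

1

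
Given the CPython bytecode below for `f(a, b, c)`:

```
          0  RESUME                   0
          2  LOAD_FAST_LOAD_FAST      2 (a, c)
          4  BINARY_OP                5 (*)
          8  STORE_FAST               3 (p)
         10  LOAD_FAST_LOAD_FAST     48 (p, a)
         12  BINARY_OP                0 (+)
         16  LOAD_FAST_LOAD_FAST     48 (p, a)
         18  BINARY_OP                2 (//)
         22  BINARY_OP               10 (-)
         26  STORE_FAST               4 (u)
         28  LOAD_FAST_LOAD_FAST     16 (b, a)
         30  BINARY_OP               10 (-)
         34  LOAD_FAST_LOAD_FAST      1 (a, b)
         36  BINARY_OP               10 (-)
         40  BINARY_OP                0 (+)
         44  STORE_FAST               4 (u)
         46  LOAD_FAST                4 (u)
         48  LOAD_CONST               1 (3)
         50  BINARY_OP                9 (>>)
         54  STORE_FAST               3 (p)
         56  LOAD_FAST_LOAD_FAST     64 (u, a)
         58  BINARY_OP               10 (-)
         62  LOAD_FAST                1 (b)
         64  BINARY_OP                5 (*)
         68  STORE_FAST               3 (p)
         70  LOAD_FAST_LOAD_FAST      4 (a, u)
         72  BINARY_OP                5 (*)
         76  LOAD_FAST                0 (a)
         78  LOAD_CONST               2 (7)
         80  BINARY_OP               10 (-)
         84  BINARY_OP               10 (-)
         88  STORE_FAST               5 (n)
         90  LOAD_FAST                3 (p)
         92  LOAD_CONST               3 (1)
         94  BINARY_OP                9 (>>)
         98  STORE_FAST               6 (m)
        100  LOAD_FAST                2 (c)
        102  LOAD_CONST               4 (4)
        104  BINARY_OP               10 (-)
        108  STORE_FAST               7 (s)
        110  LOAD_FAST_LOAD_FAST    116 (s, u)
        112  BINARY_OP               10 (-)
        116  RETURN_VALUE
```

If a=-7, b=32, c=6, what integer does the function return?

LOAD_FAST_LOAD_FAST a,c → push -7,6. Stack: [-7, 6]
BINARY_OP * → -7 * 6 = -42. Stack: [-42]
STORE_FAST p → p=-42. Stack: []
LOAD_FAST_LOAD_FAST p,a → push -42,-7. Stack: [-42, -7]
BINARY_OP + → -42 + -7 = -49. Stack: [-49]
LOAD_FAST_LOAD_FAST p,a → push -42,-7. Stack: [-49, -42, -7]
BINARY_OP // → -42 // -7 = 6. Stack: [-49, 6]
BINARY_OP - → -49 - 6 = -55. Stack: [-55]
STORE_FAST u → u=-55. Stack: []
LOAD_FAST_LOAD_FAST b,a → push 32,-7. Stack: [32, -7]
BINARY_OP - → 32 - -7 = 39. Stack: [39]
LOAD_FAST_LOAD_FAST a,b → push -7,32. Stack: [39, -7, 32]
BINARY_OP - → -7 - 32 = -39. Stack: [39, -39]
BINARY_OP + → 39 + -39 = 0. Stack: [0]
STORE_FAST u → u=0. Stack: []
LOAD_FAST u → push 0. Stack: [0]
LOAD_CONST → push 3. Stack: [0, 3]
BINARY_OP >> → 0 >> 3 = 0. Stack: [0]
STORE_FAST p → p=0. Stack: []
LOAD_FAST_LOAD_FAST u,a → push 0,-7. Stack: [0, -7]
BINARY_OP - → 0 - -7 = 7. Stack: [7]
LOAD_FAST b → push 32. Stack: [7, 32]
BINARY_OP * → 7 * 32 = 224. Stack: [224]
STORE_FAST p → p=224. Stack: []
LOAD_FAST_LOAD_FAST a,u → push -7,0. Stack: [-7, 0]
BINARY_OP * → -7 * 0 = 0. Stack: [0]
LOAD_FAST a → push -7. Stack: [0, -7]
LOAD_CONST → push 7. Stack: [0, -7, 7]
BINARY_OP - → -7 - 7 = -14. Stack: [0, -14]
BINARY_OP - → 0 - -14 = 14. Stack: [14]
STORE_FAST n → n=14. Stack: []
LOAD_FAST p → push 224. Stack: [224]
LOAD_CONST → push 1. Stack: [224, 1]
BINARY_OP >> → 224 >> 1 = 112. Stack: [112]
STORE_FAST m → m=112. Stack: []
LOAD_FAST c → push 6. Stack: [6]
LOAD_CONST → push 4. Stack: [6, 4]
BINARY_OP - → 6 - 4 = 2. Stack: [2]
STORE_FAST s → s=2. Stack: []
LOAD_FAST_LOAD_FAST s,u → push 2,0. Stack: [2, 0]
BINARY_OP - → 2 - 0 = 2. Stack: [2]
RETURN_VALUE → return 2.

2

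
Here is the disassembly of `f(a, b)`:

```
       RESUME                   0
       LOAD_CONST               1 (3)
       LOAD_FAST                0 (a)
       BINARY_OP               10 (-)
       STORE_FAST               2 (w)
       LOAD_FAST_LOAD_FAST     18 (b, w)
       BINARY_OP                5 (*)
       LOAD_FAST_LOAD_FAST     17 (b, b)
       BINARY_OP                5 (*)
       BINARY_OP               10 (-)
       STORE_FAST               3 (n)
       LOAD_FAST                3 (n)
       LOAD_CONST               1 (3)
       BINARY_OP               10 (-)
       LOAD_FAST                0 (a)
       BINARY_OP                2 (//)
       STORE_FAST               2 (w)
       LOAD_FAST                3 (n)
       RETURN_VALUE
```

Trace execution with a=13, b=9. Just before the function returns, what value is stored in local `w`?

-14

LOAD_CONST → push 3. Stack: [3]
LOAD_FAST a → push 13. Stack: [3, 13]
BINARY_OP - → 3 - 13 = -10. Stack: [-10]
STORE_FAST w → w=-10. Stack: []
LOAD_FAST_LOAD_FAST b,w → push 9,-10. Stack: [9, -10]
BINARY_OP * → 9 * -10 = -90. Stack: [-90]
LOAD_FAST_LOAD_FAST b,b → push 9,9. Stack: [-90, 9, 9]
BINARY_OP * → 9 * 9 = 81. Stack: [-90, 81]
BINARY_OP - → -90 - 81 = -171. Stack: [-171]
STORE_FAST n → n=-171. Stack: []
LOAD_FAST n → push -171. Stack: [-171]
LOAD_CONST → push 3. Stack: [-171, 3]
BINARY_OP - → -171 - 3 = -174. Stack: [-174]
LOAD_FAST a → push 13. Stack: [-174, 13]
BINARY_OP // → -174 // 13 = -14. Stack: [-14]
STORE_FAST w → w=-14. Stack: []
LOAD_FAST n → push -171. Stack: [-171]
RETURN_VALUE → return -171.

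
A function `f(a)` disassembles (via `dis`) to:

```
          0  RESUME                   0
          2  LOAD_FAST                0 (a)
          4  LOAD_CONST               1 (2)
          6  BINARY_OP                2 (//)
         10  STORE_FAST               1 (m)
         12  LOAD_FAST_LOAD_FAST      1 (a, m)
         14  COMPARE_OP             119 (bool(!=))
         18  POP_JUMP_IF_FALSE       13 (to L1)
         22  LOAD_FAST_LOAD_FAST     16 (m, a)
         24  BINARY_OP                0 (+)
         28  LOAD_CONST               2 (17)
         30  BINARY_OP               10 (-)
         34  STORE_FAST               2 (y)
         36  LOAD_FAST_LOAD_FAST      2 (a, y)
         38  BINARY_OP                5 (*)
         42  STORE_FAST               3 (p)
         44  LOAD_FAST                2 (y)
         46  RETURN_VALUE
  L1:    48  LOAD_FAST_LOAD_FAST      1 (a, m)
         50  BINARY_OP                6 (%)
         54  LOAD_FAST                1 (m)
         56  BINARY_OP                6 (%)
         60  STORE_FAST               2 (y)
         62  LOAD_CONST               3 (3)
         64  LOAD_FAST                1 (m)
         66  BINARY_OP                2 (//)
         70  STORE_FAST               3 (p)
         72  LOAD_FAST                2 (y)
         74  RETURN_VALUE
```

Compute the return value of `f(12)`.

1

LOAD_FAST a → push 12. Stack: [12]
LOAD_CONST → push 2. Stack: [12, 2]
BINARY_OP // → 12 // 2 = 6. Stack: [6]
STORE_FAST m → m=6. Stack: []
LOAD_FAST_LOAD_FAST a,m → push 12,6. Stack: [12, 6]
COMPARE_OP bool(!=) → 12 vs 6 = True. Stack: [True]
POP_JUMP_IF_FALSE → pop True; no jump. Stack: []
LOAD_FAST_LOAD_FAST m,a → push 6,12. Stack: [6, 12]
BINARY_OP + → 6 + 12 = 18. Stack: [18]
LOAD_CONST → push 17. Stack: [18, 17]
BINARY_OP - → 18 - 17 = 1. Stack: [1]
STORE_FAST y → y=1. Stack: []
LOAD_FAST_LOAD_FAST a,y → push 12,1. Stack: [12, 1]
BINARY_OP * → 12 * 1 = 12. Stack: [12]
STORE_FAST p → p=12. Stack: []
LOAD_FAST y → push 1. Stack: [1]
RETURN_VALUE → return 1.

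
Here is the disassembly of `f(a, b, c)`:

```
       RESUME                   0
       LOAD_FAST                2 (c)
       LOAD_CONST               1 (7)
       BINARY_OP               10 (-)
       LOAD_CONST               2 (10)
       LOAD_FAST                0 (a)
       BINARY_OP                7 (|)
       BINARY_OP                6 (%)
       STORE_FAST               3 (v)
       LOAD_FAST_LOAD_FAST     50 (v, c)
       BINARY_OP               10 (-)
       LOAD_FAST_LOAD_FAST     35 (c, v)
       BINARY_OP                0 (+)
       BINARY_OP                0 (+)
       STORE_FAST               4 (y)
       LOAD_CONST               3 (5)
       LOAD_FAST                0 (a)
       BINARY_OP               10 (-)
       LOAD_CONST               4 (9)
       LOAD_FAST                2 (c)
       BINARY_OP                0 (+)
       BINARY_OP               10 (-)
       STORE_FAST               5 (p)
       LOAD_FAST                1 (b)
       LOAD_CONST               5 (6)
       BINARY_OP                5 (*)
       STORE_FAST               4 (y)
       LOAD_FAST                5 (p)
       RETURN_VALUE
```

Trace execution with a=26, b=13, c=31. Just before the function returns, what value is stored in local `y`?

78

LOAD_FAST c → push 31. Stack: [31]
LOAD_CONST → push 7. Stack: [31, 7]
BINARY_OP - → 31 - 7 = 24. Stack: [24]
LOAD_CONST → push 10. Stack: [24, 10]
LOAD_FAST a → push 26. Stack: [24, 10, 26]
BINARY_OP | → 10 | 26 = 26. Stack: [24, 26]
BINARY_OP % → 24 % 26 = 24. Stack: [24]
STORE_FAST v → v=24. Stack: []
LOAD_FAST_LOAD_FAST v,c → push 24,31. Stack: [24, 31]
BINARY_OP - → 24 - 31 = -7. Stack: [-7]
LOAD_FAST_LOAD_FAST c,v → push 31,24. Stack: [-7, 31, 24]
BINARY_OP + → 31 + 24 = 55. Stack: [-7, 55]
BINARY_OP + → -7 + 55 = 48. Stack: [48]
STORE_FAST y → y=48. Stack: []
LOAD_CONST → push 5. Stack: [5]
LOAD_FAST a → push 26. Stack: [5, 26]
BINARY_OP - → 5 - 26 = -21. Stack: [-21]
LOAD_CONST → push 9. Stack: [-21, 9]
LOAD_FAST c → push 31. Stack: [-21, 9, 31]
BINARY_OP + → 9 + 31 = 40. Stack: [-21, 40]
BINARY_OP - → -21 - 40 = -61. Stack: [-61]
STORE_FAST p → p=-61. Stack: []
LOAD_FAST b → push 13. Stack: [13]
LOAD_CONST → push 6. Stack: [13, 6]
BINARY_OP * → 13 * 6 = 78. Stack: [78]
STORE_FAST y → y=78. Stack: []
LOAD_FAST p → push -61. Stack: [-61]
RETURN_VALUE → return -61.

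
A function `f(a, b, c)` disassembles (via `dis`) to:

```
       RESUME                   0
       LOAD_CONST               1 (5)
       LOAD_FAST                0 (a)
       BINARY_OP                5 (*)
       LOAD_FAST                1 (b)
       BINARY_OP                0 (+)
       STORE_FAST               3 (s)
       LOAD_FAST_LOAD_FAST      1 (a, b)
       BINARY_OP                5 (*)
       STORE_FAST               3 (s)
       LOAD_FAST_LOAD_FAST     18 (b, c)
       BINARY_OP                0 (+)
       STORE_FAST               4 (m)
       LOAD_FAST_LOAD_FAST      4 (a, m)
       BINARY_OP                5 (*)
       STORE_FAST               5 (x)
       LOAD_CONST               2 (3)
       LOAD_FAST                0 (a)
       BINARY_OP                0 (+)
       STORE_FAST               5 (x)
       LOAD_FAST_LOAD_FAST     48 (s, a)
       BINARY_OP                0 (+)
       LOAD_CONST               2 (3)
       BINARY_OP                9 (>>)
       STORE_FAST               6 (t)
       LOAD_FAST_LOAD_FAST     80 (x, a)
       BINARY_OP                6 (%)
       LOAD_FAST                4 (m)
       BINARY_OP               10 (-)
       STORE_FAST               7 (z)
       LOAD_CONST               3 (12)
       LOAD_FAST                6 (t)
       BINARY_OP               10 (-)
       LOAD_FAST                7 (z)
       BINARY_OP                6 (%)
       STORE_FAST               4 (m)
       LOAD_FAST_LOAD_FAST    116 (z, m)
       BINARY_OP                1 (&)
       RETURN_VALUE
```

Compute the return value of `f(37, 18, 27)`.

-42

LOAD_CONST → push 5. Stack: [5]
LOAD_FAST a → push 37. Stack: [5, 37]
BINARY_OP * → 5 * 37 = 185. Stack: [185]
LOAD_FAST b → push 18. Stack: [185, 18]
BINARY_OP + → 185 + 18 = 203. Stack: [203]
STORE_FAST s → s=203. Stack: []
LOAD_FAST_LOAD_FAST a,b → push 37,18. Stack: [37, 18]
BINARY_OP * → 37 * 18 = 666. Stack: [666]
STORE_FAST s → s=666. Stack: []
LOAD_FAST_LOAD_FAST b,c → push 18,27. Stack: [18, 27]
BINARY_OP + → 18 + 27 = 45. Stack: [45]
STORE_FAST m → m=45. Stack: []
LOAD_FAST_LOAD_FAST a,m → push 37,45. Stack: [37, 45]
BINARY_OP * → 37 * 45 = 1665. Stack: [1665]
STORE_FAST x → x=1665. Stack: []
LOAD_CONST → push 3. Stack: [3]
LOAD_FAST a → push 37. Stack: [3, 37]
BINARY_OP + → 3 + 37 = 40. Stack: [40]
STORE_FAST x → x=40. Stack: []
LOAD_FAST_LOAD_FAST s,a → push 666,37. Stack: [666, 37]
BINARY_OP + → 666 + 37 = 703. Stack: [703]
LOAD_CONST → push 3. Stack: [703, 3]
BINARY_OP >> → 703 >> 3 = 87. Stack: [87]
STORE_FAST t → t=87. Stack: []
LOAD_FAST_LOAD_FAST x,a → push 40,37. Stack: [40, 37]
BINARY_OP % → 40 % 37 = 3. Stack: [3]
LOAD_FAST m → push 45. Stack: [3, 45]
BINARY_OP - → 3 - 45 = -42. Stack: [-42]
STORE_FAST z → z=-42. Stack: []
LOAD_CONST → push 12. Stack: [12]
LOAD_FAST t → push 87. Stack: [12, 87]
BINARY_OP - → 12 - 87 = -75. Stack: [-75]
LOAD_FAST z → push -42. Stack: [-75, -42]
BINARY_OP % → -75 % -42 = -33. Stack: [-33]
STORE_FAST m → m=-33. Stack: []
LOAD_FAST_LOAD_FAST z,m → push -42,-33. Stack: [-42, -33]
BINARY_OP & → -42 & -33 = -42. Stack: [-42]
RETURN_VALUE → return -42.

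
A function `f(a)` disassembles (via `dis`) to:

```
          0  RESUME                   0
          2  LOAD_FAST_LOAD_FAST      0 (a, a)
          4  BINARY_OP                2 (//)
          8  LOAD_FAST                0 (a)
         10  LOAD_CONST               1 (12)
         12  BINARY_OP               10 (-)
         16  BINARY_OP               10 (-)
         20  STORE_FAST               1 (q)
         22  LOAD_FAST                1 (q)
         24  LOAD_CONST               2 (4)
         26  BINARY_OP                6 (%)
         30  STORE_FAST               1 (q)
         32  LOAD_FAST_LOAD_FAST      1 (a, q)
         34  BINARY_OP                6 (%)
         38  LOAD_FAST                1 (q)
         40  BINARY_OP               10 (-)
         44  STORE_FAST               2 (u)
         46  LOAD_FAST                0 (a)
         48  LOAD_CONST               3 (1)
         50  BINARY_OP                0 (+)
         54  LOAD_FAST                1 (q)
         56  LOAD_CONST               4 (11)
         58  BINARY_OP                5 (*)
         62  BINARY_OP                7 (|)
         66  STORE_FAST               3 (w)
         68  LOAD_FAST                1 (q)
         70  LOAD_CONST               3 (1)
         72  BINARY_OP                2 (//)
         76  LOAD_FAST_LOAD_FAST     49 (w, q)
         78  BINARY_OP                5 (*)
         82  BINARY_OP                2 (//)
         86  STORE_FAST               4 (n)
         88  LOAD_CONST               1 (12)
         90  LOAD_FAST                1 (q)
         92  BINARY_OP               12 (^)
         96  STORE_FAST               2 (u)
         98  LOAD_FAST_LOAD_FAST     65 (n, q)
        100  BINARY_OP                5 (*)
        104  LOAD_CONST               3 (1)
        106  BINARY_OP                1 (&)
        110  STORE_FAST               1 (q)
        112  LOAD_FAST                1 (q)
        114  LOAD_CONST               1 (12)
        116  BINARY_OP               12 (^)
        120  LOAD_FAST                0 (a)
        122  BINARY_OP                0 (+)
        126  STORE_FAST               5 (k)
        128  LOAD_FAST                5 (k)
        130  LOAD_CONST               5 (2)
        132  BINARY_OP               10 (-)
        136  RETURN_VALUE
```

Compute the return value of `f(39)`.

49

LOAD_FAST_LOAD_FAST a,a → push 39,39. Stack: [39, 39]
BINARY_OP // → 39 // 39 = 1. Stack: [1]
LOAD_FAST a → push 39. Stack: [1, 39]
LOAD_CONST → push 12. Stack: [1, 39, 12]
BINARY_OP - → 39 - 12 = 27. Stack: [1, 27]
BINARY_OP - → 1 - 27 = -26. Stack: [-26]
STORE_FAST q → q=-26. Stack: []
LOAD_FAST q → push -26. Stack: [-26]
LOAD_CONST → push 4. Stack: [-26, 4]
BINARY_OP % → -26 % 4 = 2. Stack: [2]
STORE_FAST q → q=2. Stack: []
LOAD_FAST_LOAD_FAST a,q → push 39,2. Stack: [39, 2]
BINARY_OP % → 39 % 2 = 1. Stack: [1]
LOAD_FAST q → push 2. Stack: [1, 2]
BINARY_OP - → 1 - 2 = -1. Stack: [-1]
STORE_FAST u → u=-1. Stack: []
LOAD_FAST a → push 39. Stack: [39]
LOAD_CONST → push 1. Stack: [39, 1]
BINARY_OP + → 39 + 1 = 40. Stack: [40]
LOAD_FAST q → push 2. Stack: [40, 2]
LOAD_CONST → push 11. Stack: [40, 2, 11]
BINARY_OP * → 2 * 11 = 22. Stack: [40, 22]
BINARY_OP | → 40 | 22 = 62. Stack: [62]
STORE_FAST w → w=62. Stack: []
LOAD_FAST q → push 2. Stack: [2]
LOAD_CONST → push 1. Stack: [2, 1]
BINARY_OP // → 2 // 1 = 2. Stack: [2]
LOAD_FAST_LOAD_FAST w,q → push 62,2. Stack: [2, 62, 2]
BINARY_OP * → 62 * 2 = 124. Stack: [2, 124]
BINARY_OP // → 2 // 124 = 0. Stack: [0]
STORE_FAST n → n=0. Stack: []
LOAD_CONST → push 12. Stack: [12]
LOAD_FAST q → push 2. Stack: [12, 2]
BINARY_OP ^ → 12 ^ 2 = 14. Stack: [14]
STORE_FAST u → u=14. Stack: []
LOAD_FAST_LOAD_FAST n,q → push 0,2. Stack: [0, 2]
BINARY_OP * → 0 * 2 = 0. Stack: [0]
LOAD_CONST → push 1. Stack: [0, 1]
BINARY_OP & → 0 & 1 = 0. Stack: [0]
STORE_FAST q → q=0. Stack: []
LOAD_FAST q → push 0. Stack: [0]
LOAD_CONST → push 12. Stack: [0, 12]
BINARY_OP ^ → 0 ^ 12 = 12. Stack: [12]
LOAD_FAST a → push 39. Stack: [12, 39]
BINARY_OP + → 12 + 39 = 51. Stack: [51]
STORE_FAST k → k=51. Stack: []
LOAD_FAST k → push 51. Stack: [51]
LOAD_CONST → push 2. Stack: [51, 2]
BINARY_OP - → 51 - 2 = 49. Stack: [49]
RETURN_VALUE → return 49.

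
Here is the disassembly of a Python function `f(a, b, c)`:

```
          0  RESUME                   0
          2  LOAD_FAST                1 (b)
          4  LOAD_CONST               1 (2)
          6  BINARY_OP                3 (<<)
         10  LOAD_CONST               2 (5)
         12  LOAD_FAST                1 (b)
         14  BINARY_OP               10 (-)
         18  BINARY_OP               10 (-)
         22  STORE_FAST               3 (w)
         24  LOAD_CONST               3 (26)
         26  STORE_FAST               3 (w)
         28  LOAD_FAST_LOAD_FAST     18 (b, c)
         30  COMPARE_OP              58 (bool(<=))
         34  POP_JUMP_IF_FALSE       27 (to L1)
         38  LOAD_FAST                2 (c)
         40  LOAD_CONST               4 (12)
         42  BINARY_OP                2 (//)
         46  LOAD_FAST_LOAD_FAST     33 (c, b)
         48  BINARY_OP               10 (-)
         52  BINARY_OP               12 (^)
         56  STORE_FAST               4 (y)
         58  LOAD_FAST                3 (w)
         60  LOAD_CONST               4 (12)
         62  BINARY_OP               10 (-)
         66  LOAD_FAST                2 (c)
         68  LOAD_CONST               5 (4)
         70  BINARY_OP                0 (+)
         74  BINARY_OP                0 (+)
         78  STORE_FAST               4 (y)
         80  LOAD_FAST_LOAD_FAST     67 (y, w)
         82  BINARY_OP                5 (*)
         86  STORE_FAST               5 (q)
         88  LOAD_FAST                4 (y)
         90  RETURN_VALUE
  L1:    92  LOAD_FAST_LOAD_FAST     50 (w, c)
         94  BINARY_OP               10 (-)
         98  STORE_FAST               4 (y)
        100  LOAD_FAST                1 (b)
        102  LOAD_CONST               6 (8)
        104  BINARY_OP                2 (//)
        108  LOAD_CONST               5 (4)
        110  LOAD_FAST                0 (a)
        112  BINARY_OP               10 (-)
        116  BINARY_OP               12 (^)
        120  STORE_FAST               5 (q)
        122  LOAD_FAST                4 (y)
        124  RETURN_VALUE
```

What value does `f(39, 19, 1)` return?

LOAD_FAST b → push 19. Stack: [19]
LOAD_CONST → push 2. Stack: [19, 2]
BINARY_OP << → 19 << 2 = 76. Stack: [76]
LOAD_CONST → push 5. Stack: [76, 5]
LOAD_FAST b → push 19. Stack: [76, 5, 19]
BINARY_OP - → 5 - 19 = -14. Stack: [76, -14]
BINARY_OP - → 76 - -14 = 90. Stack: [90]
STORE_FAST w → w=90. Stack: []
LOAD_CONST → push 26. Stack: [26]
STORE_FAST w → w=26. Stack: []
LOAD_FAST_LOAD_FAST b,c → push 19,1. Stack: [19, 1]
COMPARE_OP bool(<=) → 19 vs 1 = False. Stack: [False]
POP_JUMP_IF_FALSE → pop False; jump. Stack: []
LOAD_FAST_LOAD_FAST w,c → push 26,1. Stack: [26, 1]
BINARY_OP - → 26 - 1 = 25. Stack: [25]
STORE_FAST y → y=25. Stack: []
LOAD_FAST b → push 19. Stack: [19]
LOAD_CONST → push 8. Stack: [19, 8]
BINARY_OP // → 19 // 8 = 2. Stack: [2]
LOAD_CONST → push 4. Stack: [2, 4]
LOAD_FAST a → push 39. Stack: [2, 4, 39]
BINARY_OP - → 4 - 39 = -35. Stack: [2, -35]
BINARY_OP ^ → 2 ^ -35 = -33. Stack: [-33]
STORE_FAST q → q=-33. Stack: []
LOAD_FAST y → push 25. Stack: [25]
RETURN_VALUE → return 25.

25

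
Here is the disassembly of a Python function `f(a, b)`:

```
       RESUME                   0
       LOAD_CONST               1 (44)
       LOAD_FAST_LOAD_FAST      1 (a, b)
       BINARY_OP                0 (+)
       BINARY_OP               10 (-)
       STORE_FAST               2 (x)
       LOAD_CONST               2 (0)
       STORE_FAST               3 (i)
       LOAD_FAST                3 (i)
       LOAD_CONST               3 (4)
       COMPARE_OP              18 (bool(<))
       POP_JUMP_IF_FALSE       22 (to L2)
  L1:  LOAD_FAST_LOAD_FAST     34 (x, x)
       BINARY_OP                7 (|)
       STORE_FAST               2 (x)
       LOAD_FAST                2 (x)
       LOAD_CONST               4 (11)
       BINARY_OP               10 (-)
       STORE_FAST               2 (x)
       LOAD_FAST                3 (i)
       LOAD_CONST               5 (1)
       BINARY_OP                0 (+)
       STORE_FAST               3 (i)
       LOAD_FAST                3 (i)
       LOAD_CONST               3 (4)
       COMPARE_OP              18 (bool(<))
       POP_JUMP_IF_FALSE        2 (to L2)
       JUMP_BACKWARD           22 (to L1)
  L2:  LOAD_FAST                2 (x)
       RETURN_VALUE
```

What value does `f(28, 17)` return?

LOAD_CONST → push 44
LOAD_FAST_LOAD_FAST a,b → push 28,17
BINARY_OP + → 28 + 17 = 45
BINARY_OP - → 44 - 45 = -1
STORE_FAST x → x=-1
LOAD_CONST → push 0
STORE_FAST i → i=0
LOAD_FAST i → push 0
LOAD_CONST → push 4
COMPARE_OP bool(<) → 0 vs 4 = True
POP_JUMP_IF_FALSE → pop True; no jump
LOAD_FAST_LOAD_FAST x,x → push -1,-1
BINARY_OP | → -1 | -1 = -1
STORE_FAST x → x=-1
LOAD_FAST x → push -1
LOAD_CONST → push 11
BINARY_OP - → -1 - 11 = -12
STORE_FAST x → x=-12
LOAD_FAST i → push 0
LOAD_CONST → push 1
BINARY_OP + → 0 + 1 = 1
STORE_FAST i → i=1
LOAD_FAST i → push 1
LOAD_CONST → push 4
COMPARE_OP bool(<) → 1 vs 4 = True
POP_JUMP_IF_FALSE → pop True; no jump
LOAD_FAST_LOAD_FAST x,x → push -12,-12
BINARY_OP | → -12 | -12 = -12
STORE_FAST x → x=-12
LOAD_FAST x → push -12
LOAD_CONST → push 11
BINARY_OP - → -12 - 11 = -23
STORE_FAST x → x=-23
LOAD_FAST i → push 1
LOAD_CONST → push 1
BINARY_OP + → 1 + 1 = 2
STORE_FAST i → i=2
LOAD_FAST i → push 2
LOAD_CONST → push 4
COMPARE_OP bool(<) → 2 vs 4 = True
POP_JUMP_IF_FALSE → pop True; no jump
LOAD_FAST_LOAD_FAST x,x → push -23,-23
BINARY_OP | → -23 | -23 = -23
STORE_FAST x → x=-23
LOAD_FAST x → push -23
LOAD_CONST → push 11
BINARY_OP - → -23 - 11 = -34
STORE_FAST x → x=-34
LOAD_FAST i → push 2
LOAD_CONST → push 1
BINARY_OP + → 2 + 1 = 3
STORE_FAST i → i=3
LOAD_FAST i → push 3
LOAD_CONST → push 4
COMPARE_OP bool(<) → 3 vs 4 = True
POP_JUMP_IF_FALSE → pop True; no jump
LOAD_FAST_LOAD_FAST x,x → push -34,-34
BINARY_OP | → -34 | -34 = -34
STORE_FAST x → x=-34
LOAD_FAST x → push -34
LOAD_CONST → push 11
BINARY_OP - → -34 - 11 = -45
STORE_FAST x → x=-45
LOAD_FAST i → push 3
LOAD_CONST → push 1
BINARY_OP + → 3 + 1 = 4
STORE_FAST i → i=4
LOAD_FAST i → push 4
LOAD_CONST → push 4
COMPARE_OP bool(<) → 4 vs 4 = False
POP_JUMP_IF_FALSE → pop False; jump
LOAD_FAST x → push -45
RETURN_VALUE → return -45.

-45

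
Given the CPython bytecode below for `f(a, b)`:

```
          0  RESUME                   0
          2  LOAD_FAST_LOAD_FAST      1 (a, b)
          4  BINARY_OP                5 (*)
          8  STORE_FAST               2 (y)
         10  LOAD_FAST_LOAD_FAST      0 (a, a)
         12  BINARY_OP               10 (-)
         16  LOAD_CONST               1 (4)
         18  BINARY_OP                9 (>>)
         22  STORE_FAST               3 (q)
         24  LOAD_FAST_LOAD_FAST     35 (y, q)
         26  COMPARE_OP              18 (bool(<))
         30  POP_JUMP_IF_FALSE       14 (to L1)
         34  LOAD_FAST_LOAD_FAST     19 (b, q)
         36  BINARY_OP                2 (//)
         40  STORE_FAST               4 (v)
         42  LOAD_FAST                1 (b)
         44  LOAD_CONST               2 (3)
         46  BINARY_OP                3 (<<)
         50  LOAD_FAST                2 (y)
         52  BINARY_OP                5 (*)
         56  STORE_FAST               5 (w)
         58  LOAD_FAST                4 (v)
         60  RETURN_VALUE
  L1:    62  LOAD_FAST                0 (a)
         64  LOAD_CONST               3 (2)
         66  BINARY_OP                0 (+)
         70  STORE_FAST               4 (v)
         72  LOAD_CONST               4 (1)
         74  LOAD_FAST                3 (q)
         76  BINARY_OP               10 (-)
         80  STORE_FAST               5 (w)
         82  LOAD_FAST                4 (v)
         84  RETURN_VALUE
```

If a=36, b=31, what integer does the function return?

LOAD_FAST_LOAD_FAST a,b → push 36,31. Stack: [36, 31]
BINARY_OP * → 36 * 31 = 1116. Stack: [1116]
STORE_FAST y → y=1116. Stack: []
LOAD_FAST_LOAD_FAST a,a → push 36,36. Stack: [36, 36]
BINARY_OP - → 36 - 36 = 0. Stack: [0]
LOAD_CONST → push 4. Stack: [0, 4]
BINARY_OP >> → 0 >> 4 = 0. Stack: [0]
STORE_FAST q → q=0. Stack: []
LOAD_FAST_LOAD_FAST y,q → push 1116,0. Stack: [1116, 0]
COMPARE_OP bool(<) → 1116 vs 0 = False. Stack: [False]
POP_JUMP_IF_FALSE → pop False; jump. Stack: []
LOAD_FAST a → push 36. Stack: [36]
LOAD_CONST → push 2. Stack: [36, 2]
BINARY_OP + → 36 + 2 = 38. Stack: [38]
STORE_FAST v → v=38. Stack: []
LOAD_CONST → push 1. Stack: [1]
LOAD_FAST q → push 0. Stack: [1, 0]
BINARY_OP - → 1 - 0 = 1. Stack: [1]
STORE_FAST w → w=1. Stack: []
LOAD_FAST v → push 38. Stack: [38]
RETURN_VALUE → return 38.

38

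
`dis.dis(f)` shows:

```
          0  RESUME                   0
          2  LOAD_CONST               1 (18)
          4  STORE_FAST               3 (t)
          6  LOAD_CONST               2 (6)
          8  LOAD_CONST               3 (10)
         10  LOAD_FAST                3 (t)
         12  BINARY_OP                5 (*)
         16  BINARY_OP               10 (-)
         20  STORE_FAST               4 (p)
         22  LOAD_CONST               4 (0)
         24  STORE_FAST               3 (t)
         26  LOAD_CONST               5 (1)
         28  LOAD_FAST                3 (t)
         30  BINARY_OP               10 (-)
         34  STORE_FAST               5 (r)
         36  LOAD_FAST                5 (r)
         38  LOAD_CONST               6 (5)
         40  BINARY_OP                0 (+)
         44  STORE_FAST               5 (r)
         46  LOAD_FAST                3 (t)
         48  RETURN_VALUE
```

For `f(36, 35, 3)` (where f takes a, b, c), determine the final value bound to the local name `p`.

-174

LOAD_CONST → push 18. Stack: [18]
STORE_FAST t → t=18. Stack: []
LOAD_CONST → push 6. Stack: [6]
LOAD_CONST → push 10. Stack: [6, 10]
LOAD_FAST t → push 18. Stack: [6, 10, 18]
BINARY_OP * → 10 * 18 = 180. Stack: [6, 180]
BINARY_OP - → 6 - 180 = -174. Stack: [-174]
STORE_FAST p → p=-174. Stack: []
LOAD_CONST → push 0. Stack: [0]
STORE_FAST t → t=0. Stack: []
LOAD_CONST → push 1. Stack: [1]
LOAD_FAST t → push 0. Stack: [1, 0]
BINARY_OP - → 1 - 0 = 1. Stack: [1]
STORE_FAST r → r=1. Stack: []
LOAD_FAST r → push 1. Stack: [1]
LOAD_CONST → push 5. Stack: [1, 5]
BINARY_OP + → 1 + 5 = 6. Stack: [6]
STORE_FAST r → r=6. Stack: []
LOAD_FAST t → push 0. Stack: [0]
RETURN_VALUE → return 0.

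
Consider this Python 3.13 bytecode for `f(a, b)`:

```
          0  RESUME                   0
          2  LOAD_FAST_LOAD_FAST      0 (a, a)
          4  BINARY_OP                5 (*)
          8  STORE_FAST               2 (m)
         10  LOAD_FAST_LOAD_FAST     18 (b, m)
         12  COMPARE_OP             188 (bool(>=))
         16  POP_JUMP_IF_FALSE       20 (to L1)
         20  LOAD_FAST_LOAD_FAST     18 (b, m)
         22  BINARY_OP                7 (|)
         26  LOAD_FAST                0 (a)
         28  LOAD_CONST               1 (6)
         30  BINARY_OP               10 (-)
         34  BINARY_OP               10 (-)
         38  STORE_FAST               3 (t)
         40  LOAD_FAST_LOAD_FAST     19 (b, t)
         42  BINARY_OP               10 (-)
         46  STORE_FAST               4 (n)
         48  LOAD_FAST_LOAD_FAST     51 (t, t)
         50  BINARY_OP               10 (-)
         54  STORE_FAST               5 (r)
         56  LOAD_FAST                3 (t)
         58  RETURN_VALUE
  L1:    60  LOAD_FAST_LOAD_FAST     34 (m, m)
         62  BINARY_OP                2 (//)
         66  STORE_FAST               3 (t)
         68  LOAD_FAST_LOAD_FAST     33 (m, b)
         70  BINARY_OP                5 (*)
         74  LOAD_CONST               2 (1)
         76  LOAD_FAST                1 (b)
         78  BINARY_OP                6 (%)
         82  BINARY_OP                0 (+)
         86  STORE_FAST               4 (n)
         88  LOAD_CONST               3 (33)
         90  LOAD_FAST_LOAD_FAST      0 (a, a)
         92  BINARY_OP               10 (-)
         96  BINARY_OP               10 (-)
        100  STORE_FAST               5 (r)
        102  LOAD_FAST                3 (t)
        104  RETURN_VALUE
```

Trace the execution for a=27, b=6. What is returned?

LOAD_FAST_LOAD_FAST a,a → push 27,27. Stack: [27, 27]
BINARY_OP * → 27 * 27 = 729. Stack: [729]
STORE_FAST m → m=729. Stack: []
LOAD_FAST_LOAD_FAST b,m → push 6,729. Stack: [6, 729]
COMPARE_OP bool(>=) → 6 vs 729 = False. Stack: [False]
POP_JUMP_IF_FALSE → pop False; jump. Stack: []
LOAD_FAST_LOAD_FAST m,m → push 729,729. Stack: [729, 729]
BINARY_OP // → 729 // 729 = 1. Stack: [1]
STORE_FAST t → t=1. Stack: []
LOAD_FAST_LOAD_FAST m,b → push 729,6. Stack: [729, 6]
BINARY_OP * → 729 * 6 = 4374. Stack: [4374]
LOAD_CONST → push 1. Stack: [4374, 1]
LOAD_FAST b → push 6. Stack: [4374, 1, 6]
BINARY_OP % → 1 % 6 = 1. Stack: [4374, 1]
BINARY_OP + → 4374 + 1 = 4375. Stack: [4375]
STORE_FAST n → n=4375. Stack: []
LOAD_CONST → push 33. Stack: [33]
LOAD_FAST_LOAD_FAST a,a → push 27,27. Stack: [33, 27, 27]
BINARY_OP - → 27 - 27 = 0. Stack: [33, 0]
BINARY_OP - → 33 - 0 = 33. Stack: [33]
STORE_FAST r → r=33. Stack: []
LOAD_FAST t → push 1. Stack: [1]
RETURN_VALUE → return 1.

1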